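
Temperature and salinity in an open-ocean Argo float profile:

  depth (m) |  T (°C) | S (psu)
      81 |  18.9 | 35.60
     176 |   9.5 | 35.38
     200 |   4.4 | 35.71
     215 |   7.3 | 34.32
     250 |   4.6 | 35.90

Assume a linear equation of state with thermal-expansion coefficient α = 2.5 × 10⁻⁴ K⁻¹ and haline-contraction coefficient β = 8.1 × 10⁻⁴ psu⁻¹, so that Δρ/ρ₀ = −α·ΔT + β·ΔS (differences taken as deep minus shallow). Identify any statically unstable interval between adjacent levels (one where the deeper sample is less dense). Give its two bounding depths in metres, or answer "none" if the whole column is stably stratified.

Evaluate Δρ/ρ₀ = −αΔT + βΔS across each adjacent pair:
  81–176 m: −αΔT+βΔS = −(2.5 × 10⁻⁴)(-9.4)+(8.1 × 10⁻⁴)(-0.22) = 2.2 × 10⁻³ → stable
  176–200 m: −αΔT+βΔS = −(2.5 × 10⁻⁴)(-5.1)+(8.1 × 10⁻⁴)(+0.33) = 1.5 × 10⁻³ → stable
  200–215 m: −αΔT+βΔS = −(2.5 × 10⁻⁴)(+2.9)+(8.1 × 10⁻⁴)(-1.39) = -1.9 × 10⁻³ → UNSTABLE
  215–250 m: −αΔT+βΔS = −(2.5 × 10⁻⁴)(-2.7)+(8.1 × 10⁻⁴)(+1.58) = 2.0 × 10⁻³ → stable
The 200–215 m interval has Δρ < 0: lighter water underlies denser water.

200–215 m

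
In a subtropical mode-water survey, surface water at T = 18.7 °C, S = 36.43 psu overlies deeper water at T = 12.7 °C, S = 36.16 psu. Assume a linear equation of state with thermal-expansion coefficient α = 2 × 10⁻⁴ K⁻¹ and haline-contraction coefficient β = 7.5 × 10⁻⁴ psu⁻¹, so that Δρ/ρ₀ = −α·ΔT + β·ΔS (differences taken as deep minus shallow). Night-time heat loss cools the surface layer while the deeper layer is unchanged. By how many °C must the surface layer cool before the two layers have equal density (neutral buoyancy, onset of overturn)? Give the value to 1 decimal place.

5.0 °C

Neutral buoyancy requires Δρ = 0, i.e. −α(T_deep − T_surf′) + β(S_deep − S_surf) = 0.
T_surf′ = T_deep − (β/α)·ΔS = 12.7 − (7.5 × 10⁻⁴/2 × 10⁻⁴)·(-0.27) = 13.712 °C.
Cooling required: 18.7 − (13.712) = 4.988 °C.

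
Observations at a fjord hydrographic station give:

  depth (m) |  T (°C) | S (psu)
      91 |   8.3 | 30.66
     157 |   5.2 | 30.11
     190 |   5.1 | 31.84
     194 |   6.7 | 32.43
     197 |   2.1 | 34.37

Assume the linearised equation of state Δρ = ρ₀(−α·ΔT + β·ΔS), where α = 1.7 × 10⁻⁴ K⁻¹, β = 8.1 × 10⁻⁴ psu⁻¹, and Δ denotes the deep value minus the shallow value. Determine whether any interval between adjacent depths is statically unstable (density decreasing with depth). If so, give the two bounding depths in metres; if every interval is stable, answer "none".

none

Evaluate Δρ/ρ₀ = −αΔT + βΔS across each adjacent pair:
  91–157 m: −αΔT+βΔS = −(1.7 × 10⁻⁴)(-3.1)+(8.1 × 10⁻⁴)(-0.55) = 8.2 × 10⁻⁵ → stable
  157–190 m: −αΔT+βΔS = −(1.7 × 10⁻⁴)(-0.1)+(8.1 × 10⁻⁴)(+1.73) = 1.4 × 10⁻³ → stable
  190–194 m: −αΔT+βΔS = −(1.7 × 10⁻⁴)(+1.6)+(8.1 × 10⁻⁴)(+0.59) = 2.1 × 10⁻⁴ → stable
  194–197 m: −αΔT+βΔS = −(1.7 × 10⁻⁴)(-4.6)+(8.1 × 10⁻⁴)(+1.94) = 2.4 × 10⁻³ → stable
Every interval has Δρ > 0: the column is stably stratified throughout.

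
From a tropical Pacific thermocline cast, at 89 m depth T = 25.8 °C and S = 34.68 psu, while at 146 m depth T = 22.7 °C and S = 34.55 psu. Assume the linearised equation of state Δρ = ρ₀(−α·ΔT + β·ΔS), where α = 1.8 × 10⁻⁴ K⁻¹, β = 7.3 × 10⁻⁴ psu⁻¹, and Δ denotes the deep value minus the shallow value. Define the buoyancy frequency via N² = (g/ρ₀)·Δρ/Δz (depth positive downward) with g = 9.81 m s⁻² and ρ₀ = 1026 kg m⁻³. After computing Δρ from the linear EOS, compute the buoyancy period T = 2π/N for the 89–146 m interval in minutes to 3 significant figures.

11.7 min

ΔT = -3.1 K, ΔS = -0.13 psu (deep − shallow).
Δρ/ρ₀ = −αΔT + βΔS = 5.58 × 10⁻⁴ − 9.49 × 10⁻⁵ = 4.631 × 10⁻⁴, so Δρ ≈ 0.4751 kg m⁻³.
N² = (g/ρ₀)·Δρ/Δz = g·(Δρ/ρ₀)/Δz = 9.81 × 4.631 × 10⁻⁴ / 57 = 7.9702 × 10⁻⁵ s⁻².
N = √(7.9702 × 10⁻⁵) = 8.9276 × 10⁻³ rad s⁻¹ → T = 2π/N = 703.79 s = 11.730 min ≈ 11.7 min.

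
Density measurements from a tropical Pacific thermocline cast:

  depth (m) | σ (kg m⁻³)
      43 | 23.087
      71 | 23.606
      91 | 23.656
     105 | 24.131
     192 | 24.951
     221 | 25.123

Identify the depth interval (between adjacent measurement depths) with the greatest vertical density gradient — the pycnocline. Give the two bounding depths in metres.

91–105 m

Compute the density gradient over each adjacent pair:
  43–71 m: Δρ/Δz = 0.519/28 = 0.019 kg m⁻⁴
  71–91 m: Δρ/Δz = 0.050/20 = 2.5 × 10⁻³ kg m⁻⁴
  91–105 m: Δρ/Δz = 0.475/14 = 0.034 kg m⁻⁴
  105–192 m: Δρ/Δz = 0.820/87 = 9.4 × 10⁻³ kg m⁻⁴
  192–221 m: Δρ/Δz = 0.172/29 = 5.9 × 10⁻³ kg m⁻⁴
The largest gradient is in the 91–105 m interval — the pycnocline.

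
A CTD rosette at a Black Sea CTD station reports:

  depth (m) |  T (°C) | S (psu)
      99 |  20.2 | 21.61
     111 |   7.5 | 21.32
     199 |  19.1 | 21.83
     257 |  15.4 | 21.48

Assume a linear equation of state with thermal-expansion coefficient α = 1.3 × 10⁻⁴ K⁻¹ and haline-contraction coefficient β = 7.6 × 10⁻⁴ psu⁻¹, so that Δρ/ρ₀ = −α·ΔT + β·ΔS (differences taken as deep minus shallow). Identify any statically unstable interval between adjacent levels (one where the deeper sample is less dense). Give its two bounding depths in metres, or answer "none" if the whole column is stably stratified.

111–199 m

Evaluate Δρ/ρ₀ = −αΔT + βΔS across each adjacent pair:
  99–111 m: −αΔT+βΔS = −(1.3 × 10⁻⁴)(-12.7)+(7.6 × 10⁻⁴)(-0.29) = 1.4 × 10⁻³ → stable
  111–199 m: −αΔT+βΔS = −(1.3 × 10⁻⁴)(+11.6)+(7.6 × 10⁻⁴)(+0.51) = -1.1 × 10⁻³ → UNSTABLE
  199–257 m: −αΔT+βΔS = −(1.3 × 10⁻⁴)(-3.7)+(7.6 × 10⁻⁴)(-0.35) = 2.1 × 10⁻⁴ → stable
The 111–199 m interval has Δρ < 0: lighter water underlies denser water.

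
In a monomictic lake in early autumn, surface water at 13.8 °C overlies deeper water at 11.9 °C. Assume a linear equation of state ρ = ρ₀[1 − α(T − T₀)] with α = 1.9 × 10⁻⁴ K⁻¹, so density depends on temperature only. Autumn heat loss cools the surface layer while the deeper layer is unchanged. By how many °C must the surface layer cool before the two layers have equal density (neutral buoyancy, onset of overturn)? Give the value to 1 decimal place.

With temperature the only control, equal density requires T_surf′ = T_deep.
T_surf′ = 11.9 °C.
Cooling required: 13.8 − 11.9 = 1.9 °C.

1.9 °C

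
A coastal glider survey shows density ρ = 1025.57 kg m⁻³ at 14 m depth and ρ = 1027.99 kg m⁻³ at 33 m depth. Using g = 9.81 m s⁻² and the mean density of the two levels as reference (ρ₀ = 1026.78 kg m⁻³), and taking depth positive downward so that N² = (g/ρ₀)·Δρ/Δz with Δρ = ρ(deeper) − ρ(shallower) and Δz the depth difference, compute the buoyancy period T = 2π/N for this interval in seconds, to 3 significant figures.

Δρ = 1027.99 − 1025.57 = 2.42 kg m⁻³ over Δz = 33 − 14 = 19 m.
N² = (9.81/1026.78) × (2.42/19) = 1.2169 × 10⁻³ s⁻².
N = √(1.2169 × 10⁻³) = 0.034884 rad s⁻¹, so T = 2π/N = 180.12 s ≈ 180 s.

180 s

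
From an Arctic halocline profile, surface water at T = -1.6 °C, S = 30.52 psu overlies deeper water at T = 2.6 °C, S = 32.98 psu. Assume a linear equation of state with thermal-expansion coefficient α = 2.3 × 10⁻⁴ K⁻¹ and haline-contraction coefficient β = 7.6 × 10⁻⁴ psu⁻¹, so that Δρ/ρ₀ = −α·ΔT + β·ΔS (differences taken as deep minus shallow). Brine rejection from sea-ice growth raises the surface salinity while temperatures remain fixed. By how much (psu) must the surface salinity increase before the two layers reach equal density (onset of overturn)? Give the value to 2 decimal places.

Neutral buoyancy requires −α(T_deep − T_surf) + β(S_deep − S_surf′) = 0.
S_surf′ = S_deep − (α/β)·ΔT = 32.98 − (2.3 × 10⁻⁴/7.6 × 10⁻⁴)·(+4.2) = 31.7089 psu.
Increase required: 31.7089 − 30.52 = 1.1889 psu.

1.19 psu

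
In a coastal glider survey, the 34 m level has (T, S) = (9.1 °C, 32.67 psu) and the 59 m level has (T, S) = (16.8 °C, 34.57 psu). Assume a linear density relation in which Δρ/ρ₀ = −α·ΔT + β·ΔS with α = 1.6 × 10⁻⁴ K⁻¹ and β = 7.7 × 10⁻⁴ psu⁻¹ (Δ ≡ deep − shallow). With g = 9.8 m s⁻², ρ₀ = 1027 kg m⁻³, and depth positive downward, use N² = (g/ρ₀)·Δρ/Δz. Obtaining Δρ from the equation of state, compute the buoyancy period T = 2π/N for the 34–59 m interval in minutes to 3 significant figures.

11.0 min

ΔT = +7.7 K, ΔS = +1.90 psu (deep − shallow).
Δρ/ρ₀ = −αΔT + βΔS = -1.232 × 10⁻³ + 1.463 × 10⁻³ = 2.31 × 10⁻⁴, so Δρ ≈ 0.2372 kg m⁻³.
N² = (g/ρ₀)·Δρ/Δz = g·(Δρ/ρ₀)/Δz = 9.8 × 2.31 × 10⁻⁴ / 25 = 9.0552 × 10⁻⁵ s⁻².
N = √(9.0552 × 10⁻⁵) = 9.5159 × 10⁻³ rad s⁻¹ → T = 2π/N = 660.28 s = 11.005 min ≈ 11.0 min.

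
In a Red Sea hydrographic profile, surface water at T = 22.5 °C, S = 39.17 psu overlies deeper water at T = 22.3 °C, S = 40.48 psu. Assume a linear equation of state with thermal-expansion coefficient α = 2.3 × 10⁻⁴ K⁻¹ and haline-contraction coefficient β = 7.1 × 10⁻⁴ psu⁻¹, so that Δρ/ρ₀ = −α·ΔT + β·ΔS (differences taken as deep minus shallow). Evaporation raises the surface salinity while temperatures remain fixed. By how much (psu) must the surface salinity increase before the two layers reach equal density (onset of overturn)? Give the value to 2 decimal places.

1.37 psu

Neutral buoyancy requires −α(T_deep − T_surf) + β(S_deep − S_surf′) = 0.
S_surf′ = S_deep − (α/β)·ΔT = 40.48 − (2.3 × 10⁻⁴/7.1 × 10⁻⁴)·(-0.2) = 40.5448 psu.
Increase required: 40.5448 − 39.17 = 1.3748 psu.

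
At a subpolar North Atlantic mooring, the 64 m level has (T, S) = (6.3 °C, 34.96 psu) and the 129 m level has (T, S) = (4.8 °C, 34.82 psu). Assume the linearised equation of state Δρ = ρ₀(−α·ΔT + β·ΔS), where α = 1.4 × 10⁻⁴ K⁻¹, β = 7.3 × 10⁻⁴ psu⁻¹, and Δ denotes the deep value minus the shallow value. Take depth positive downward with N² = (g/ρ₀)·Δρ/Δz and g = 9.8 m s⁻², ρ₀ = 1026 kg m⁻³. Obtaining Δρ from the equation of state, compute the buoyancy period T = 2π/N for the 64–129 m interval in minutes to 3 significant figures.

26.0 min

ΔT = -1.5 K, ΔS = -0.14 psu (deep − shallow).
Δρ/ρ₀ = −αΔT + βΔS = 2.10 × 10⁻⁴ − 1.022 × 10⁻⁴ = 1.078 × 10⁻⁴, so Δρ ≈ 0.1106 kg m⁻³.
N² = (g/ρ₀)·Δρ/Δz = g·(Δρ/ρ₀)/Δz = 9.8 × 1.078 × 10⁻⁴ / 65 = 1.6253 × 10⁻⁵ s⁻².
N = √(1.6253 × 10⁻⁵) = 4.0315 × 10⁻³ rad s⁻¹ → T = 2π/N = 1.5585 × 10³ s = 25.975 min ≈ 26.0 min.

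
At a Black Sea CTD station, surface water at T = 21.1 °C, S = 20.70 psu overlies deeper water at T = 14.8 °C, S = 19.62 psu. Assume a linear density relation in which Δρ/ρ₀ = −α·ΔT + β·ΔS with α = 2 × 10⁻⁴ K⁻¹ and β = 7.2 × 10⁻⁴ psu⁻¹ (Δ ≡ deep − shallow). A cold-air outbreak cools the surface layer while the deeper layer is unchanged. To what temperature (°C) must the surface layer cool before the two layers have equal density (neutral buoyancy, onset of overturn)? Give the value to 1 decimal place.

18.7 °C

Neutral buoyancy requires Δρ = 0, i.e. −α(T_deep − T_surf′) + β(S_deep − S_surf) = 0.
T_surf′ = T_deep − (β/α)·ΔS = 14.8 − (7.2 × 10⁻⁴/2 × 10⁻⁴)·(-1.08) = 18.688 °C.
Cooling required: 21.1 − (18.688) = 2.412 °C.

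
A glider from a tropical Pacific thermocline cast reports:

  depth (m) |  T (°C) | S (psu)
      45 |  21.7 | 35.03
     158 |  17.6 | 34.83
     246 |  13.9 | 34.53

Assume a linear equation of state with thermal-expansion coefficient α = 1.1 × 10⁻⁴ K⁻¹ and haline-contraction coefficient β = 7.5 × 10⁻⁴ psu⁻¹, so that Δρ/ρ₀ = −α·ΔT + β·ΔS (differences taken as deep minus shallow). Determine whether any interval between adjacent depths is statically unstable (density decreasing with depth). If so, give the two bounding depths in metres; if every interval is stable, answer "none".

Evaluate Δρ/ρ₀ = −αΔT + βΔS across each adjacent pair:
  45–158 m: −αΔT+βΔS = −(1.1 × 10⁻⁴)(-4.1)+(7.5 × 10⁻⁴)(-0.20) = 3.0 × 10⁻⁴ → stable
  158–246 m: −αΔT+βΔS = −(1.1 × 10⁻⁴)(-3.7)+(7.5 × 10⁻⁴)(-0.30) = 1.8 × 10⁻⁴ → stable
Every interval has Δρ > 0: the column is stably stratified throughout.

none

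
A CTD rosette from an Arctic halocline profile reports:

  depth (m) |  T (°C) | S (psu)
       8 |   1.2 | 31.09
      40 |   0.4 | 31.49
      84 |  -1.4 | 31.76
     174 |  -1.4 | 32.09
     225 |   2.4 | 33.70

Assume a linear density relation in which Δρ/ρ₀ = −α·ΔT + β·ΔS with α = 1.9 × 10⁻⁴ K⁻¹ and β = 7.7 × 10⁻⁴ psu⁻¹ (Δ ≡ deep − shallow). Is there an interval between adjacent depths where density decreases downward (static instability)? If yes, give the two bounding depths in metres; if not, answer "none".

none

Evaluate Δρ/ρ₀ = −αΔT + βΔS across each adjacent pair:
  8–40 m: −αΔT+βΔS = −(1.9 × 10⁻⁴)(-0.8)+(7.7 × 10⁻⁴)(+0.40) = 4.6 × 10⁻⁴ → stable
  40–84 m: −αΔT+βΔS = −(1.9 × 10⁻⁴)(-1.8)+(7.7 × 10⁻⁴)(+0.27) = 5.5 × 10⁻⁴ → stable
  84–174 m: −αΔT+βΔS = −(1.9 × 10⁻⁴)(+0.0)+(7.7 × 10⁻⁴)(+0.33) = 2.5 × 10⁻⁴ → stable
  174–225 m: −αΔT+βΔS = −(1.9 × 10⁻⁴)(+3.8)+(7.7 × 10⁻⁴)(+1.61) = 5.2 × 10⁻⁴ → stable
Every interval has Δρ > 0: the column is stably stratified throughout.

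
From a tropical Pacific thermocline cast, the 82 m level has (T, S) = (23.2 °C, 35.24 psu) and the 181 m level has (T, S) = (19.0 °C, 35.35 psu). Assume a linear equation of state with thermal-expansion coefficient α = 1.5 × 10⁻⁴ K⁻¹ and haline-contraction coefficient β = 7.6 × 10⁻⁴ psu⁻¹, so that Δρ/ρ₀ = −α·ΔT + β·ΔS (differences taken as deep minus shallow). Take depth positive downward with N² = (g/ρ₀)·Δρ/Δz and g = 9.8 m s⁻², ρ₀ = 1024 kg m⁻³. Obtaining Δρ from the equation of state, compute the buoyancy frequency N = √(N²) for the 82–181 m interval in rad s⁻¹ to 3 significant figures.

8.40 × 10⁻³ rad s⁻¹

ΔT = -4.2 K, ΔS = +0.11 psu (deep − shallow).
Δρ/ρ₀ = −αΔT + βΔS = 6.30 × 10⁻⁴ + 8.36 × 10⁻⁵ = 7.136 × 10⁻⁴, so Δρ ≈ 0.7307 kg m⁻³.
N² = (g/ρ₀)·Δρ/Δz = g·(Δρ/ρ₀)/Δz = 9.8 × 7.136 × 10⁻⁴ / 99 = 7.0639 × 10⁻⁵ s⁻².
N = √(7.0639 × 10⁻⁵) = 8.4047 × 10⁻³ rad s⁻¹ ≈ 8.40 × 10⁻³ rad s⁻¹.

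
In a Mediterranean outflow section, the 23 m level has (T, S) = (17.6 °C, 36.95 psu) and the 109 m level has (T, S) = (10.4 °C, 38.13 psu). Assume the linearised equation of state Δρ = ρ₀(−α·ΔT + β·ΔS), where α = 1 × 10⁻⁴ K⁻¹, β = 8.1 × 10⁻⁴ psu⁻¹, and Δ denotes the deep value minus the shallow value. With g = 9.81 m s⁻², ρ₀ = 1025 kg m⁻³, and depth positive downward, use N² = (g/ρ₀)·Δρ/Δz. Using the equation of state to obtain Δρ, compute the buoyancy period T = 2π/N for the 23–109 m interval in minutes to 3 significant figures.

ΔT = -7.2 K, ΔS = +1.18 psu (deep − shallow).
Δρ/ρ₀ = −αΔT + βΔS = 7.20 × 10⁻⁴ + 9.558 × 10⁻⁴ = 1.6758 × 10⁻³, so Δρ ≈ 1.718 kg m⁻³.
N² = (g/ρ₀)·Δρ/Δz = g·(Δρ/ρ₀)/Δz = 9.81 × 1.6758 × 10⁻³ / 86 = 1.9116 × 10⁻⁴ s⁻².
N = √(1.9116 × 10⁻⁴) = 0.013826 rad s⁻¹ → T = 2π/N = 454.45 s = 7.5742 min ≈ 7.57 min.

7.57 min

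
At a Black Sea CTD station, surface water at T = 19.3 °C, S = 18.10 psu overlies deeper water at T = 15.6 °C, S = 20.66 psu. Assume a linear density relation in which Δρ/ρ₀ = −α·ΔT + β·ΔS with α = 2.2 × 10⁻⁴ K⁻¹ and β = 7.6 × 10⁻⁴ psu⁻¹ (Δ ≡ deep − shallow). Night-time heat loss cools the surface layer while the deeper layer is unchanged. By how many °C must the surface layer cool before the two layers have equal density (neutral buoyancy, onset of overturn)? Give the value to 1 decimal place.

12.5 °C

Neutral buoyancy requires Δρ = 0, i.e. −α(T_deep − T_surf′) + β(S_deep − S_surf) = 0.
T_surf′ = T_deep − (β/α)·ΔS = 15.6 − (7.6 × 10⁻⁴/2.2 × 10⁻⁴)·(+2.56) = 6.756 °C.
Cooling required: 19.3 − (6.756) = 12.544 °C.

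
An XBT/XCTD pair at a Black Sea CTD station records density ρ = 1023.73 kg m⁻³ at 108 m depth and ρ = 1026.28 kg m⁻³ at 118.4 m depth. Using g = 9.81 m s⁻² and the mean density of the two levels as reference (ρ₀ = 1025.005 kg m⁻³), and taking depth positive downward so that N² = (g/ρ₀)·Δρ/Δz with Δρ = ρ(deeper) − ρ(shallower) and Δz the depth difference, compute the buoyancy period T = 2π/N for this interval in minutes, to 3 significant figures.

Δρ = 1026.28 − 1023.73 = 2.55 kg m⁻³ over Δz = 118.4 − 108 = 10.4 m.
N² = (9.81/1025.005) × (2.55/10.4) = 2.3467 × 10⁻³ s⁻².
N = √(2.3467 × 10⁻³) = 0.048443 rad s⁻¹, so T = 2π/N = 129.70 s = 2.1617 min ≈ 2.16 min.

2.16 min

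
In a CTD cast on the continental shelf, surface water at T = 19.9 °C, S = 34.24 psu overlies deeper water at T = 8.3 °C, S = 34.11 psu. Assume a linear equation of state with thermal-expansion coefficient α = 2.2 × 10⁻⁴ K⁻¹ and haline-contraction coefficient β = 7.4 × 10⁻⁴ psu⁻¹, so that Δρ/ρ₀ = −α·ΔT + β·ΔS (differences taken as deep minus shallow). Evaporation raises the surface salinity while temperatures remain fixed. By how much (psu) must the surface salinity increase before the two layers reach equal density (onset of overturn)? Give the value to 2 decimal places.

3.32 psu

Neutral buoyancy requires −α(T_deep − T_surf) + β(S_deep − S_surf′) = 0.
S_surf′ = S_deep − (α/β)·ΔT = 34.11 − (2.2 × 10⁻⁴/7.4 × 10⁻⁴)·(-11.6) = 37.5586 psu.
Increase required: 37.5586 − 34.24 = 3.3186 psu.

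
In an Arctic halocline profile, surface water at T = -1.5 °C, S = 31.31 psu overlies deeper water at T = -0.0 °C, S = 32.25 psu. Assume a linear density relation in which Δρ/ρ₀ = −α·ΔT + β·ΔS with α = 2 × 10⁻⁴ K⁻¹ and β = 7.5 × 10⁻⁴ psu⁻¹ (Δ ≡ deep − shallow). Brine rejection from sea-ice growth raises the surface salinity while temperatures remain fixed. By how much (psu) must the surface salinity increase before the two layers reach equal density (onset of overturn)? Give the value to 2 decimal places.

0.54 psu

Neutral buoyancy requires −α(T_deep − T_surf) + β(S_deep − S_surf′) = 0.
S_surf′ = S_deep − (α/β)·ΔT = 32.25 − (2 × 10⁻⁴/7.5 × 10⁻⁴)·(+1.5) = 31.8500 psu.
Increase required: 31.8500 − 31.31 = 0.5400 psu.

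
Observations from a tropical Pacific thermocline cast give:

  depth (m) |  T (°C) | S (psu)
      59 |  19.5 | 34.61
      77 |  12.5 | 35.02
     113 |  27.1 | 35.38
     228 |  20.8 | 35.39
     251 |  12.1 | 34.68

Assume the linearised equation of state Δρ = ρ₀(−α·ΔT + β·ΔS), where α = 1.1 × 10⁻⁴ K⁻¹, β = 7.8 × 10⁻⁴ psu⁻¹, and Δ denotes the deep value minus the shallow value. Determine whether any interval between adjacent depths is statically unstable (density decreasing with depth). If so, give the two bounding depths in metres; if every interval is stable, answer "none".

Evaluate Δρ/ρ₀ = −αΔT + βΔS across each adjacent pair:
  59–77 m: −αΔT+βΔS = −(1.1 × 10⁻⁴)(-7.0)+(7.8 × 10⁻⁴)(+0.41) = 1.1 × 10⁻³ → stable
  77–113 m: −αΔT+βΔS = −(1.1 × 10⁻⁴)(+14.6)+(7.8 × 10⁻⁴)(+0.36) = -1.3 × 10⁻³ → UNSTABLE
  113–228 m: −αΔT+βΔS = −(1.1 × 10⁻⁴)(-6.3)+(7.8 × 10⁻⁴)(+0.01) = 7.0 × 10⁻⁴ → stable
  228–251 m: −αΔT+βΔS = −(1.1 × 10⁻⁴)(-8.7)+(7.8 × 10⁻⁴)(-0.71) = 4.0 × 10⁻⁴ → stable
The 77–113 m interval has Δρ < 0: lighter water underlies denser water.

77–113 m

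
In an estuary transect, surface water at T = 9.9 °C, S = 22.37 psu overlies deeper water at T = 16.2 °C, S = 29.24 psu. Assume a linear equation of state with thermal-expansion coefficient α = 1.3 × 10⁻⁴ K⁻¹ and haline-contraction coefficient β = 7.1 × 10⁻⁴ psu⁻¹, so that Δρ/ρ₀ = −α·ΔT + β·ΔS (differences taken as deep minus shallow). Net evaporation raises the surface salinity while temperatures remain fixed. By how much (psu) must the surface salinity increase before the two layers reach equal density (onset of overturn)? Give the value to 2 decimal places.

Neutral buoyancy requires −α(T_deep − T_surf) + β(S_deep − S_surf′) = 0.
S_surf′ = S_deep − (α/β)·ΔT = 29.24 − (1.3 × 10⁻⁴/7.1 × 10⁻⁴)·(+6.3) = 28.0865 psu.
Increase required: 28.0865 − 22.37 = 5.7165 psu.

5.72 psu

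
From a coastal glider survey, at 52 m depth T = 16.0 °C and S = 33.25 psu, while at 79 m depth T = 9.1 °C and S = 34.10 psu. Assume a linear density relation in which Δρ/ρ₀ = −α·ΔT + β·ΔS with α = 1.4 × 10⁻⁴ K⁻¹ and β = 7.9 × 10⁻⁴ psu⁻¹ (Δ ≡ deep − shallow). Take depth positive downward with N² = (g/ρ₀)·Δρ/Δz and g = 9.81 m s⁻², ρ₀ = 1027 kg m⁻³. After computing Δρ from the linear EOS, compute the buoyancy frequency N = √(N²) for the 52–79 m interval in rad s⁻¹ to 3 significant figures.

0.0244 rad s⁻¹

ΔT = -6.9 K, ΔS = +0.85 psu (deep − shallow).
Δρ/ρ₀ = −αΔT + βΔS = 9.66 × 10⁻⁴ + 6.715 × 10⁻⁴ = 1.6375 × 10⁻³, so Δρ ≈ 1.682 kg m⁻³.
N² = (g/ρ₀)·Δρ/Δz = g·(Δρ/ρ₀)/Δz = 9.81 × 1.6375 × 10⁻³ / 27 = 5.9496 × 10⁻⁴ s⁻².
N = √(5.9496 × 10⁻⁴) = 0.024392 rad s⁻¹ ≈ 0.0244 rad s⁻¹.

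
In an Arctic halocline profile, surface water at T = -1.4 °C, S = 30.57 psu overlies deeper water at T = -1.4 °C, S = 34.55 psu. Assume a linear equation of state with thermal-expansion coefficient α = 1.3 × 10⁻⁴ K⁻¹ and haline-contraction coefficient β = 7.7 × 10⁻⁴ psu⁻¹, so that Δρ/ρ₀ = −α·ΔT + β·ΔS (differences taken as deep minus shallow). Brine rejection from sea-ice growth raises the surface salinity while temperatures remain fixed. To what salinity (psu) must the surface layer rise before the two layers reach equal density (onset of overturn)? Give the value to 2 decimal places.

Neutral buoyancy requires −α(T_deep − T_surf) + β(S_deep − S_surf′) = 0.
S_surf′ = S_deep − (α/β)·ΔT = 34.55 − (1.3 × 10⁻⁴/7.7 × 10⁻⁴)·(+0.0) = 34.5500 psu.
Increase required: 34.5500 − 30.57 = 3.9800 psu.

34.55 psu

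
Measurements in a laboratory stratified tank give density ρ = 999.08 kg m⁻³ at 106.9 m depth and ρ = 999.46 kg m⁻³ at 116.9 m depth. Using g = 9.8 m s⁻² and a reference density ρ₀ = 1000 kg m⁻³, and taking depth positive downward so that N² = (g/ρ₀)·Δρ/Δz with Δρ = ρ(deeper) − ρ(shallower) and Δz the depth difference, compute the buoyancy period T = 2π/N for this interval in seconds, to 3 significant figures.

Δρ = 999.46 − 999.08 = 0.38 kg m⁻³ over Δz = 116.9 − 106.9 = 10 m.
N² = (9.8/1000) × (0.38/10) = 3.7240 × 10⁻⁴ s⁻².
N = √(3.7240 × 10⁻⁴) = 0.019298 rad s⁻¹, so T = 2π/N = 325.59 s ≈ 326 s.

326 s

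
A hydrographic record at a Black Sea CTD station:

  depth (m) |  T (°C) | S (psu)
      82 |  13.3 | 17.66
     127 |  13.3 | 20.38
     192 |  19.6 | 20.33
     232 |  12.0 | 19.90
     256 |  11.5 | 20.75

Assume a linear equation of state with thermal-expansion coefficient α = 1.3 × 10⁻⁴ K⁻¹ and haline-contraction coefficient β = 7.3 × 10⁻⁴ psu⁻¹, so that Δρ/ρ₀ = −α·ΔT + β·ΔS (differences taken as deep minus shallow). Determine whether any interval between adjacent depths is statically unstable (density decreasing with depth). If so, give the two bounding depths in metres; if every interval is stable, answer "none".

Evaluate Δρ/ρ₀ = −αΔT + βΔS across each adjacent pair:
  82–127 m: −αΔT+βΔS = −(1.3 × 10⁻⁴)(+0.0)+(7.3 × 10⁻⁴)(+2.72) = 2.0 × 10⁻³ → stable
  127–192 m: −αΔT+βΔS = −(1.3 × 10⁻⁴)(+6.3)+(7.3 × 10⁻⁴)(-0.05) = -8.6 × 10⁻⁴ → UNSTABLE
  192–232 m: −αΔT+βΔS = −(1.3 × 10⁻⁴)(-7.6)+(7.3 × 10⁻⁴)(-0.43) = 6.7 × 10⁻⁴ → stable
  232–256 m: −αΔT+βΔS = −(1.3 × 10⁻⁴)(-0.5)+(7.3 × 10⁻⁴)(+0.85) = 6.9 × 10⁻⁴ → stable
The 127–192 m interval has Δρ < 0: lighter water underlies denser water.

127–192 m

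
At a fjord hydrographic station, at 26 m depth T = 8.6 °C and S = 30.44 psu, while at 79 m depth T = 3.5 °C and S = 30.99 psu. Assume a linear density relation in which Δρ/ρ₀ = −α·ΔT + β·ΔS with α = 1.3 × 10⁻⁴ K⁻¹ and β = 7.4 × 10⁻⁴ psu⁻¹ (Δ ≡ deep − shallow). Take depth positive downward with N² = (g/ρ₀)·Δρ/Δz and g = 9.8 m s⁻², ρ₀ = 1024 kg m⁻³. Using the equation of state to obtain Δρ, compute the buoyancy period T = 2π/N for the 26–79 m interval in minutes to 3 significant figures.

ΔT = -5.1 K, ΔS = +0.55 psu (deep − shallow).
Δρ/ρ₀ = −αΔT + βΔS = 6.63 × 10⁻⁴ + 4.07 × 10⁻⁴ = 1.07 × 10⁻³, so Δρ ≈ 1.096 kg m⁻³.
N² = (g/ρ₀)·Δρ/Δz = g·(Δρ/ρ₀)/Δz = 9.8 × 1.07 × 10⁻³ / 53 = 1.9785 × 10⁻⁴ s⁻².
N = √(1.9785 × 10⁻⁴) = 0.014066 rad s⁻¹ → T = 2π/N = 446.69 s = 7.4448 min ≈ 7.44 min.

7.44 min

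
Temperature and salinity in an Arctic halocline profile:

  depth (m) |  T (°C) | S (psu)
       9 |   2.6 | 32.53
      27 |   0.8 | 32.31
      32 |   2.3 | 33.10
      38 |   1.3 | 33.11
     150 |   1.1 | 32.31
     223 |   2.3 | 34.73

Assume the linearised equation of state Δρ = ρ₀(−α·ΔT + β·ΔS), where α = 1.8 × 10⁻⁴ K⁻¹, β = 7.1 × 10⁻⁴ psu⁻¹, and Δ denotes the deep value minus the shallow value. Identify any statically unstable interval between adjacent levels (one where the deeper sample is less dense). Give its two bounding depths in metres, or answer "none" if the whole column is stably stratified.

Evaluate Δρ/ρ₀ = −αΔT + βΔS across each adjacent pair:
  9–27 m: −αΔT+βΔS = −(1.8 × 10⁻⁴)(-1.8)+(7.1 × 10⁻⁴)(-0.22) = 1.7 × 10⁻⁴ → stable
  27–32 m: −αΔT+βΔS = −(1.8 × 10⁻⁴)(+1.5)+(7.1 × 10⁻⁴)(+0.79) = 2.9 × 10⁻⁴ → stable
  32–38 m: −αΔT+βΔS = −(1.8 × 10⁻⁴)(-1.0)+(7.1 × 10⁻⁴)(+0.01) = 1.9 × 10⁻⁴ → stable
  38–150 m: −αΔT+βΔS = −(1.8 × 10⁻⁴)(-0.2)+(7.1 × 10⁻⁴)(-0.80) = -5.3 × 10⁻⁴ → UNSTABLE
  150–223 m: −αΔT+βΔS = −(1.8 × 10⁻⁴)(+1.2)+(7.1 × 10⁻⁴)(+2.42) = 1.5 × 10⁻³ → stable
The 38–150 m interval has Δρ < 0: lighter water underlies denser water.

38–150 m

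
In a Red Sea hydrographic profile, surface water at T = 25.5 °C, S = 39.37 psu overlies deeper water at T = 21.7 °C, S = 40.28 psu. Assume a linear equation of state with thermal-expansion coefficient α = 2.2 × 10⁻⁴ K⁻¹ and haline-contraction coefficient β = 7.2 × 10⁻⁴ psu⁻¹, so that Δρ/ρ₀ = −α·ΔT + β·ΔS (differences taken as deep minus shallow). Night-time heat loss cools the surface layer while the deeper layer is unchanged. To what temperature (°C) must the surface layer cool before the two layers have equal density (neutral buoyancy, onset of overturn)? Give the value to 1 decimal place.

18.7 °C

Neutral buoyancy requires Δρ = 0, i.e. −α(T_deep − T_surf′) + β(S_deep − S_surf) = 0.
T_surf′ = T_deep − (β/α)·ΔS = 21.7 − (7.2 × 10⁻⁴/2.2 × 10⁻⁴)·(+0.91) = 18.722 °C.
Cooling required: 25.5 − (18.722) = 6.778 °C.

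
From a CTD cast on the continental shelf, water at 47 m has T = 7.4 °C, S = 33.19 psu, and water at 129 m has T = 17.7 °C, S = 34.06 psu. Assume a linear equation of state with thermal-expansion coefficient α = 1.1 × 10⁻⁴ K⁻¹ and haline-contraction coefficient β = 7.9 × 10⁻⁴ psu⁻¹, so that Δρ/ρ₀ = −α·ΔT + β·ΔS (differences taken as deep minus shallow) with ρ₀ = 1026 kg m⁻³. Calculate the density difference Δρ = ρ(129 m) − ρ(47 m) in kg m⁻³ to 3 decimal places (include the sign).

-0.457 kg m⁻³

ΔT = +10.3 K, ΔS = +0.87 psu (deep − shallow).
Δρ/ρ₀ = −(1.1 × 10⁻⁴)(+10.3) + (7.9 × 10⁻⁴)(+0.87) = -4.457 × 10⁻⁴.
Δρ = 1026 × (-4.457 × 10⁻⁴) = -0.457 kg m⁻³.
Negative Δρ: lighter below, statically unstable.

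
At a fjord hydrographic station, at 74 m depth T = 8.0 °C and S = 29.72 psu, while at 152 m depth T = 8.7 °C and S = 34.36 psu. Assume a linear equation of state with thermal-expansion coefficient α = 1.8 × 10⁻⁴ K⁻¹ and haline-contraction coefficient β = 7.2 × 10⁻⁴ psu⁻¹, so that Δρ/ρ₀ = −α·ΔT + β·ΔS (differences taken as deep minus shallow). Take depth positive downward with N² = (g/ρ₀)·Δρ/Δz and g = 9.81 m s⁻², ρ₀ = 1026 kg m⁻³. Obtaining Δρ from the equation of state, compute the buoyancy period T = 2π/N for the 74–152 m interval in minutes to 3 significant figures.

ΔT = +0.7 K, ΔS = +4.64 psu (deep − shallow).
Δρ/ρ₀ = −αΔT + βΔS = -1.26 × 10⁻⁴ + 3.3408 × 10⁻³ = 3.2148 × 10⁻³, so Δρ ≈ 3.298 kg m⁻³.
N² = (g/ρ₀)·Δρ/Δz = g·(Δρ/ρ₀)/Δz = 9.81 × 3.2148 × 10⁻³ / 78 = 4.0432 × 10⁻⁴ s⁻².
N = √(4.0432 × 10⁻⁴) = 0.020108 rad s⁻¹ → T = 2π/N = 312.47 s = 5.2078 min ≈ 5.21 min.

5.21 min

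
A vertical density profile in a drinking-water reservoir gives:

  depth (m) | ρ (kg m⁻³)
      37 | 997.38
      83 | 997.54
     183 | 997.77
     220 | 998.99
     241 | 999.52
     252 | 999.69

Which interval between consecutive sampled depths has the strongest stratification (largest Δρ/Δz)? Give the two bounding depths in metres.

183–220 m

Compute the density gradient over each adjacent pair:
  37–83 m: Δρ/Δz = 0.16/46 = 3.5 × 10⁻³ kg m⁻⁴
  83–183 m: Δρ/Δz = 0.23/100 = 2.3 × 10⁻³ kg m⁻⁴
  183–220 m: Δρ/Δz = 1.22/37 = 0.033 kg m⁻⁴
  220–241 m: Δρ/Δz = 0.53/21 = 0.025 kg m⁻⁴
  241–252 m: Δρ/Δz = 0.17/11 = 0.015 kg m⁻⁴
The largest gradient is in the 183–220 m interval — the pycnocline.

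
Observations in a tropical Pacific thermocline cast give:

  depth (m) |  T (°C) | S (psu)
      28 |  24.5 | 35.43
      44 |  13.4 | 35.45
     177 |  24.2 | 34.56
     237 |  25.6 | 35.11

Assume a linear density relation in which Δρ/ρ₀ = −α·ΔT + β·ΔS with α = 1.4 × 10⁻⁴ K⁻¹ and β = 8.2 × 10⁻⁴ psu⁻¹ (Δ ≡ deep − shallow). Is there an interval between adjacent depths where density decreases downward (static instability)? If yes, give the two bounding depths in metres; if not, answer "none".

Evaluate Δρ/ρ₀ = −αΔT + βΔS across each adjacent pair:
  28–44 m: −αΔT+βΔS = −(1.4 × 10⁻⁴)(-11.1)+(8.2 × 10⁻⁴)(+0.02) = 1.6 × 10⁻³ → stable
  44–177 m: −αΔT+βΔS = −(1.4 × 10⁻⁴)(+10.8)+(8.2 × 10⁻⁴)(-0.89) = -2.2 × 10⁻³ → UNSTABLE
  177–237 m: −αΔT+βΔS = −(1.4 × 10⁻⁴)(+1.4)+(8.2 × 10⁻⁴)(+0.55) = 2.6 × 10⁻⁴ → stable
The 44–177 m interval has Δρ < 0: lighter water underlies denser water.

44–177 m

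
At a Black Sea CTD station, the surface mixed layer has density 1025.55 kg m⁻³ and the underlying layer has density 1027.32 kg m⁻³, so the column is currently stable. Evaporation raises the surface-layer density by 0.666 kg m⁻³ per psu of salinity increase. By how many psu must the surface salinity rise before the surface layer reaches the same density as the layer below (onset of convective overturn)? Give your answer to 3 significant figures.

2.66 psu

Density deficit of the surface layer: 1027.32 − 1025.55 = 1.77 kg m⁻³.
Required change = 1.77 / 0.666 = 2.66 psu.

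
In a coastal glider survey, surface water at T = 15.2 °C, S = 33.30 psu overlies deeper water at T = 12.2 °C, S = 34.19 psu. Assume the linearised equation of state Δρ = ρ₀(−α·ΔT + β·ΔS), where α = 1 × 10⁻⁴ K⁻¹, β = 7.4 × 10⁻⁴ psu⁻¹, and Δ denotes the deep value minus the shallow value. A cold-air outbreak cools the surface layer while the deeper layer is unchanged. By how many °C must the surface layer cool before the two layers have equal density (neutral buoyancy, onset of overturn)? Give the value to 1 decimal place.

Neutral buoyancy requires Δρ = 0, i.e. −α(T_deep − T_surf′) + β(S_deep − S_surf) = 0.
T_surf′ = T_deep − (β/α)·ΔS = 12.2 − (7.4 × 10⁻⁴/1 × 10⁻⁴)·(+0.89) = 5.614 °C.
Cooling required: 15.2 − (5.614) = 9.586 °C.

9.6 °C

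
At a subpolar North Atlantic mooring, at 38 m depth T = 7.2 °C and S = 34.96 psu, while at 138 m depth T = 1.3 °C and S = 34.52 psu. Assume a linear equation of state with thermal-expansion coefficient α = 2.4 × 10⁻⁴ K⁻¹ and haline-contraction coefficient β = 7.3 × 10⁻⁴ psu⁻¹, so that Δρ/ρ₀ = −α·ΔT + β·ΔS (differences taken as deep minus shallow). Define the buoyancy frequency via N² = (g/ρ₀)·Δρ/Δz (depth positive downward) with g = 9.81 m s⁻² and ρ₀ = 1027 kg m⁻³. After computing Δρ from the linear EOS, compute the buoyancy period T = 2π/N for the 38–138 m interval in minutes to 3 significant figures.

ΔT = -5.9 K, ΔS = -0.44 psu (deep − shallow).
Δρ/ρ₀ = −αΔT + βΔS = 1.416 × 10⁻³ − 3.212 × 10⁻⁴ = 1.0948 × 10⁻³, so Δρ ≈ 1.124 kg m⁻³.
N² = (g/ρ₀)·Δρ/Δz = g·(Δρ/ρ₀)/Δz = 9.81 × 1.0948 × 10⁻³ / 100 = 1.0740 × 10⁻⁴ s⁻².
N = √(1.0740 × 10⁻⁴) = 0.010363 rad s⁻¹ → T = 2π/N = 606.31 s = 10.105 min ≈ 10.1 min.

10.1 min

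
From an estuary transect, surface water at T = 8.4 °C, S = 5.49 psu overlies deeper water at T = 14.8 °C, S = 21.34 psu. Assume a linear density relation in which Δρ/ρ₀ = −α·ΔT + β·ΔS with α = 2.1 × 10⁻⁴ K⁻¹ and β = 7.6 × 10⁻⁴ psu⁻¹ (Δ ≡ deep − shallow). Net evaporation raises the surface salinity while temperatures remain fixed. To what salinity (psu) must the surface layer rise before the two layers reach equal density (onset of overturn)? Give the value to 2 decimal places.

Neutral buoyancy requires −α(T_deep − T_surf) + β(S_deep − S_surf′) = 0.
S_surf′ = S_deep − (α/β)·ΔT = 21.34 − (2.1 × 10⁻⁴/7.6 × 10⁻⁴)·(+6.4) = 19.5716 psu.
Increase required: 19.5716 − 5.49 = 14.0816 psu.

19.57 psu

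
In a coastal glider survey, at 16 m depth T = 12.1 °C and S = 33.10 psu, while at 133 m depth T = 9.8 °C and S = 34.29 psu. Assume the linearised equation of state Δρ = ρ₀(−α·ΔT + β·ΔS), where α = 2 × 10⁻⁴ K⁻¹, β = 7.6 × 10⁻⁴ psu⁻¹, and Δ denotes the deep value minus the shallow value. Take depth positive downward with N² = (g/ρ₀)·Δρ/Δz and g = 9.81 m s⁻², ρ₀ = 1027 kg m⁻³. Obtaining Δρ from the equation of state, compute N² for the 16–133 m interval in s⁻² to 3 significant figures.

ΔT = -2.3 K, ΔS = +1.19 psu (deep − shallow).
Δρ/ρ₀ = −αΔT + βΔS = 4.60 × 10⁻⁴ + 9.044 × 10⁻⁴ = 1.3644 × 10⁻³, so Δρ ≈ 1.401 kg m⁻³.
N² = (g/ρ₀)·Δρ/Δz = g·(Δρ/ρ₀)/Δz = 9.81 × 1.3644 × 10⁻³ / 117 = 1.1440 × 10⁻⁴ s⁻² ≈ 1.14 × 10⁻⁴ s⁻².

1.14 × 10⁻⁴ s⁻²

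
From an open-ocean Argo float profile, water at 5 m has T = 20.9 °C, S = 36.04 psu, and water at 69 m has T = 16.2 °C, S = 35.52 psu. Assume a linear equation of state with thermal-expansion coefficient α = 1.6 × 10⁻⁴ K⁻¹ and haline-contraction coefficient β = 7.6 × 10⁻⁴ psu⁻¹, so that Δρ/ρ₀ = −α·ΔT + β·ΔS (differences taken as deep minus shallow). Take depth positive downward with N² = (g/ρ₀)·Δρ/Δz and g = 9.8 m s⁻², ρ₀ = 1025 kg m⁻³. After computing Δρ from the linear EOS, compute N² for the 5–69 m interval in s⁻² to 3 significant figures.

5.46 × 10⁻⁵ s⁻²

ΔT = -4.7 K, ΔS = -0.52 psu (deep − shallow).
Δρ/ρ₀ = −αΔT + βΔS = 7.52 × 10⁻⁴ − 3.952 × 10⁻⁴ = 3.568 × 10⁻⁴, so Δρ ≈ 0.3657 kg m⁻³.
N² = (g/ρ₀)·Δρ/Δz = g·(Δρ/ρ₀)/Δz = 9.8 × 3.568 × 10⁻⁴ / 64 = 5.4635 × 10⁻⁵ s⁻² ≈ 5.46 × 10⁻⁵ s⁻².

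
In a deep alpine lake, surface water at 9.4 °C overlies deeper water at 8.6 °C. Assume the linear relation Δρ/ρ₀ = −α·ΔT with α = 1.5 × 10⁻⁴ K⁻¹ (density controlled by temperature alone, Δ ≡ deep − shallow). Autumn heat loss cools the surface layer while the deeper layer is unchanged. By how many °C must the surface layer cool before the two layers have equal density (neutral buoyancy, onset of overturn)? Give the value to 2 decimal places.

0.80 °C

With temperature the only control, equal density requires T_surf′ = T_deep.
T_surf′ = 8.6 °C.
Cooling required: 9.4 − 8.6 = 0.80 °C.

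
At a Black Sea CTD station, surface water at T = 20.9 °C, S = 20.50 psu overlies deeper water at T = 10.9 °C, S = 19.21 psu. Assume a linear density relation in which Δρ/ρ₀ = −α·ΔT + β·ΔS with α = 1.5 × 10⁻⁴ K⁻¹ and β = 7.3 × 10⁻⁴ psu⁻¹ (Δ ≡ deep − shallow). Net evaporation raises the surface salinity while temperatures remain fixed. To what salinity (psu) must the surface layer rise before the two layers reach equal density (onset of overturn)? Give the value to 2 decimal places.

Neutral buoyancy requires −α(T_deep − T_surf) + β(S_deep − S_surf′) = 0.
S_surf′ = S_deep − (α/β)·ΔT = 19.21 − (1.5 × 10⁻⁴/7.3 × 10⁻⁴)·(-10.0) = 21.2648 psu.
Increase required: 21.2648 − 20.50 = 0.7648 psu.

21.26 psu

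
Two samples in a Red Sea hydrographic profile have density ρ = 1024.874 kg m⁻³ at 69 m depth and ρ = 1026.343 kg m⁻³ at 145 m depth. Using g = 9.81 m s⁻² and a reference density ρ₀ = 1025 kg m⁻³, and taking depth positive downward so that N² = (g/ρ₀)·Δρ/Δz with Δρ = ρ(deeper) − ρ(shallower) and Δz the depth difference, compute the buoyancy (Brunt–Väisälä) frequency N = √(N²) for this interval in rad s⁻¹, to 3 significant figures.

Δρ = 1026.343 − 1024.874 = 1.469 kg m⁻³ over Δz = 145 − 69 = 76 m.
N² = (9.81/1025) × (1.469/76) = 1.8499 × 10⁻⁴ s⁻².
N = √(1.8499 × 10⁻⁴) = 0.013601 rad s⁻¹ ≈ 0.0136 rad s⁻¹.

0.0136 rad s⁻¹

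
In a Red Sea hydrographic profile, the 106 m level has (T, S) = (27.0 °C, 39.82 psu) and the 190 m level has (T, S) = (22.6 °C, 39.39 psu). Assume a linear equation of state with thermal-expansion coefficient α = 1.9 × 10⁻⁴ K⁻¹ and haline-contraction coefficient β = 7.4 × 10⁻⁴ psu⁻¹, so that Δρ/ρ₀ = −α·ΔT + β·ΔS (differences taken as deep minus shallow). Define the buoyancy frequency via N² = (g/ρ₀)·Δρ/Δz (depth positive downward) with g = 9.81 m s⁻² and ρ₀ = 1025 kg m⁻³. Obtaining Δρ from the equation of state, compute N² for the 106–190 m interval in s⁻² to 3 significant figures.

ΔT = -4.4 K, ΔS = -0.43 psu (deep − shallow).
Δρ/ρ₀ = −αΔT + βΔS = 8.36 × 10⁻⁴ − 3.182 × 10⁻⁴ = 5.178 × 10⁻⁴, so Δρ ≈ 0.5307 kg m⁻³.
N² = (g/ρ₀)·Δρ/Δz = g·(Δρ/ρ₀)/Δz = 9.81 × 5.178 × 10⁻⁴ / 84 = 6.0472 × 10⁻⁵ s⁻² ≈ 6.05 × 10⁻⁵ s⁻².

6.05 × 10⁻⁵ s⁻²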